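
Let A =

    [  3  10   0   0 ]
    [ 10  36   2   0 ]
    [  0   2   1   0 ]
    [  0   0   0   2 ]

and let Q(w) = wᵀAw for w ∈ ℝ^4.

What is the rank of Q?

4

Applying the same elementary operations to the rows and columns of A produces a congruent diagonal matrix with entries 3, 8/3, -1/2, 2.
So there are 3 positive, 1 negative pivots.
The rank is the number of nonzero pivots: 4.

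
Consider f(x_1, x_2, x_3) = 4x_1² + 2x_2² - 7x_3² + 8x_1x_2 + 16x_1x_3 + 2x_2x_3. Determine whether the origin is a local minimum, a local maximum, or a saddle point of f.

The Hessian at the origin is H = [[8, 8, 16], [8, 4, 2], [16, 2, -14]].
Row-reducing H symmetrically gives the diagonal entries 8, -4, 3.
So there are 2 positive, 1 negative pivots.
H is indefinite, so the origin is a saddle point.

saddle point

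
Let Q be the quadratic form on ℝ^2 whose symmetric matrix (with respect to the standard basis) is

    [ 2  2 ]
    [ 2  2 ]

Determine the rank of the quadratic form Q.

Row-reducing A symmetrically gives the diagonal entries 2, 0.
So there are 1 positive, 1 zero pivots.
The rank is the number of nonzero pivots: 1.

1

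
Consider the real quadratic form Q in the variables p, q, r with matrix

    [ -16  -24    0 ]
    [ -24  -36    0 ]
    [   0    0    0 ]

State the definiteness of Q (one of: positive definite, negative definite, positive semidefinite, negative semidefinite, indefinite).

Symmetric row and column elimination reduces A to a congruent diagonal form with pivots -16, 0, 0.
So there are 1 negative, 2 zero pivots.
Hence Q is negative semidefinite.

negative semidefinite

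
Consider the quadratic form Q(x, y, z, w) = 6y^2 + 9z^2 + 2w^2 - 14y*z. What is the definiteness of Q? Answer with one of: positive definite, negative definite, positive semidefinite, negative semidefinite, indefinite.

positive semidefinite

The symmetric matrix is A = [[0, 0, 0, 0], [0, 6, -7, 0], [0, -7, 9, 0], [0, 0, 0, 2]].
Symmetric row and column elimination reduces A to a congruent diagonal form with pivots 0, 6, 5/6, 2.
That gives 3 positive, 1 zero pivots.
Hence Q is positive semidefinite.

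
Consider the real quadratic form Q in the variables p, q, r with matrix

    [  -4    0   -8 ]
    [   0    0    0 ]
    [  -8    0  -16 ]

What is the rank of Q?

1

Applying the same elementary operations to the rows and columns of A produces a congruent diagonal matrix with entries -4, 0, 0.
That gives 1 negative, 2 zero pivots.
The rank is the number of nonzero pivots: 1.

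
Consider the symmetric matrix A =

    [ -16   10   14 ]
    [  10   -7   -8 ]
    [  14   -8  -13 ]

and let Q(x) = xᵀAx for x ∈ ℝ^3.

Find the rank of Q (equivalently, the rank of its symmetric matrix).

2

Row-reducing A symmetrically gives the diagonal entries -16, -3/4, 0.
That gives 2 negative, 1 zero pivots.
The rank is the number of nonzero pivots: 2.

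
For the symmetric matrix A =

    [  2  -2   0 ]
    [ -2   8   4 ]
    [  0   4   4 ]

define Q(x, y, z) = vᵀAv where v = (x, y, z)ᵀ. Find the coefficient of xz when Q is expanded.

The coefficient of xz is A[1,3] + A[3,1] = 2·0 = 0.

0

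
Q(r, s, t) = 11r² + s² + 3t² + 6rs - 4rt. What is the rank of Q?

3

Write A = [[11, 3, -2], [3, 1, 0], [-2, 0, 3]].
Row-reducing A symmetrically gives the diagonal entries 11, 2/11, 1.
So there are 3 positive pivots.
The rank is the number of nonzero pivots: 3.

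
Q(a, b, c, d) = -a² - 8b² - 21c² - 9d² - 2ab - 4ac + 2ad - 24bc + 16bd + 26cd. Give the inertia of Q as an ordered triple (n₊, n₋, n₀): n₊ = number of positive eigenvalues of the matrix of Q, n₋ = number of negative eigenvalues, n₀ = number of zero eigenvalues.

(0, 4, 0)

Write A = [[-1, -1, -2, 1], [-1, -8, -12, 8], [-2, -12, -21, 13], [1, 8, 13, -9]].
Row-reducing A symmetrically gives the diagonal entries -1, -7, -19/7, -12/19.
Counting signs: 4 negative.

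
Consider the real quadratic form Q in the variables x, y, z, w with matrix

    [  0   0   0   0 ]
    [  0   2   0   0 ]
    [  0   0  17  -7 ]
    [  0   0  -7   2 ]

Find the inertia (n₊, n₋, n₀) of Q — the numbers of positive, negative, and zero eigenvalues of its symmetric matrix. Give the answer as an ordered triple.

Symmetric row and column elimination reduces A to a congruent diagonal form with pivots 0, 2, 17, -15/17.
That gives 2 positive, 1 negative, 1 zero pivots.

(2, 1, 1)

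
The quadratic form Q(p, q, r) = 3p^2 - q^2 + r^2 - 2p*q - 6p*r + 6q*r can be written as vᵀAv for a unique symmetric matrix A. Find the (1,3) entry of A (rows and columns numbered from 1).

The coefficient of p·r in Q is -6. For a symmetric A this equals A[1,3] + A[3,1] = 2·A[1,3].
So A[1,3] = -6/2 = -3.

-3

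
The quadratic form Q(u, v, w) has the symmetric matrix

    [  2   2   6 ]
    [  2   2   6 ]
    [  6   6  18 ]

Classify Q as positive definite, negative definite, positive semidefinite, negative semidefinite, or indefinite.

positive semidefinite

Symmetric row and column elimination reduces A to a congruent diagonal form with pivots 2, 0, 0.
Counting signs: 1 positive, 2 zero.
Hence Q is positive semidefinite.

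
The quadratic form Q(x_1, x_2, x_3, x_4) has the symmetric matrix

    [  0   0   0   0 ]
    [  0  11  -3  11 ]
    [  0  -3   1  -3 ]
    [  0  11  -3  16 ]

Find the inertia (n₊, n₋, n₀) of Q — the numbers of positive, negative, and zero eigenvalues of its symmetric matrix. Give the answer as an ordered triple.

Symmetric row and column elimination reduces A to a congruent diagonal form with pivots 0, 11, 2/11, 5.
That gives 3 positive, 1 zero pivots.

(3, 0, 1)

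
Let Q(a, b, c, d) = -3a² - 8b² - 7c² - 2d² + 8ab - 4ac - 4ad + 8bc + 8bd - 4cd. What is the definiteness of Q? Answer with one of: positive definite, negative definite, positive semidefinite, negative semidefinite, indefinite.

The symmetric matrix is A = [[-3, 4, -2, -2], [4, -8, 4, 4], [-2, 4, -7, -2], [-2, 4, -2, -2]].
Row-reducing A symmetrically gives the diagonal entries -3, -8/3, -5, 0.
So there are 3 negative, 1 zero pivots.
Hence Q is negative semidefinite.

negative semidefinite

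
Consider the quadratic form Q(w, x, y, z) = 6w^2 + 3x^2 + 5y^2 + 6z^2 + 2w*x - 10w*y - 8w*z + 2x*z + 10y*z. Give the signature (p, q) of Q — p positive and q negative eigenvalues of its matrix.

Write A = [[6, 1, -5, -4], [1, 3, 0, 1], [-5, 0, 5, 5], [-4, 1, 5, 6]].
Congruent diagonalization of A (simultaneous row and column reduction) yields pivots 6, 17/6, 10/17, 0.
That gives 3 positive, 1 zero pivots.

(3, 0)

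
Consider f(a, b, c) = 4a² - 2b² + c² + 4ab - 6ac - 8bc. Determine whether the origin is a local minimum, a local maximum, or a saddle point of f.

saddle point

The Hessian at the origin is H = [[8, 4, -6], [4, -4, -8], [-6, -8, 2]].
An LDLᵀ factorisation of H has diagonal entries 8, -6, 5/3.
Counting signs: 2 positive, 1 negative.
H is indefinite, so the origin is a saddle point.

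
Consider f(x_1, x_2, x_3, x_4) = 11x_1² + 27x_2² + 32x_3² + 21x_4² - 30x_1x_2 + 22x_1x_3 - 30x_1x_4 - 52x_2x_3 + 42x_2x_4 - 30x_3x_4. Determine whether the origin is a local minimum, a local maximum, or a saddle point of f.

local minimum

The Hessian at the origin is H = [[22, -30, 22, -30], [-30, 54, -52, 42], [22, -52, 64, -30], [-30, 42, -30, 42]].
Row-reducing H symmetrically gives the diagonal entries 22, 144/11, 181/36, 60/181.
So there are 4 positive pivots.
H is positive definite, so the origin is a strict local minimum.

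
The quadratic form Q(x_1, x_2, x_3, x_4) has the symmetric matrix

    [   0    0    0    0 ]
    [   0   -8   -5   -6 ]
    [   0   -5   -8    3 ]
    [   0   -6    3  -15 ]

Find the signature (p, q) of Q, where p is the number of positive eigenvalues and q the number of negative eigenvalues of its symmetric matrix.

(0, 3)

Symmetric row and column elimination reduces A to a congruent diagonal form with pivots 0, -8, -39/8, -15/13.
So there are 3 negative, 1 zero pivots.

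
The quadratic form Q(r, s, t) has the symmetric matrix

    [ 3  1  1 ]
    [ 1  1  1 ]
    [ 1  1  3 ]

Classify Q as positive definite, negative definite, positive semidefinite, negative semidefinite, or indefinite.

positive definite

Leading principal minors: Δ_1 = 3, Δ_2 = 2, Δ_3 = 4.
All leading principal minors are positive, so by Sylvester's criterion Q is positive definite.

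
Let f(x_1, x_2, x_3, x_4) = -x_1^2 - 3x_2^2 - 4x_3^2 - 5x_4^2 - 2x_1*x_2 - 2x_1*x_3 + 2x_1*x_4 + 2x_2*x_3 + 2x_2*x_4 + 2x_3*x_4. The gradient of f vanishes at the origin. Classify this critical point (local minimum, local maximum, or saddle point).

The Hessian at the origin is H = [[-2, -2, -2, 2], [-2, -6, 2, 2], [-2, 2, -8, 2], [2, 2, 2, -10]].
Symmetric row and column elimination reduces H to a congruent diagonal form with pivots -2, -4, -2, -8.
So there are 4 negative pivots.
H is negative definite, so the origin is a strict local maximum.

local maximum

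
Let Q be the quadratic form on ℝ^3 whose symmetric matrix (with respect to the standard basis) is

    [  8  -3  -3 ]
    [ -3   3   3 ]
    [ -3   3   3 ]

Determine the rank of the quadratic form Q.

Symmetric row and column elimination reduces A to a congruent diagonal form with pivots 8, 15/8, 0.
That gives 2 positive, 1 zero pivots.
The rank is the number of nonzero pivots: 2.

2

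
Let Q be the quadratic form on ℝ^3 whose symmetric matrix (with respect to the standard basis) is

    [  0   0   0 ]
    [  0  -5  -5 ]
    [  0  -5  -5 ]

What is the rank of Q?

Congruent diagonalization of A (simultaneous row and column reduction) yields pivots 0, -5, 0.
So there are 1 negative, 2 zero pivots.
The rank is the number of nonzero pivots: 1.

1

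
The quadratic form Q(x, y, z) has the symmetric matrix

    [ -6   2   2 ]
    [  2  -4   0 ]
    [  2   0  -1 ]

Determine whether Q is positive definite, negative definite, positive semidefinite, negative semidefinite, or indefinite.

negative definite

Applying the same elementary operations to the rows and columns of A produces a congruent diagonal matrix with entries -6, -10/3, -1/5.
Counting signs: 3 negative.
Hence Q is negative definite.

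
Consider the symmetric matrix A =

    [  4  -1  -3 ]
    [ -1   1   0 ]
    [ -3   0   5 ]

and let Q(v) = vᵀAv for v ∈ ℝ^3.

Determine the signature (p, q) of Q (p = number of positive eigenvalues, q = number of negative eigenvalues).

Row-reducing A symmetrically gives the diagonal entries 4, 3/4, 2.
That gives 3 positive pivots.

(3, 0)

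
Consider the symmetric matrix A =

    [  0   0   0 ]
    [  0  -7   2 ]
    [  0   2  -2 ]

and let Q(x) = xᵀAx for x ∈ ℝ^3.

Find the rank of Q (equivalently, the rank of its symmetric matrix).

Applying the same elementary operations to the rows and columns of A produces a congruent diagonal matrix with entries 0, -7, -10/7.
Counting signs: 2 negative, 1 zero.
The rank is the number of nonzero pivots: 2.

2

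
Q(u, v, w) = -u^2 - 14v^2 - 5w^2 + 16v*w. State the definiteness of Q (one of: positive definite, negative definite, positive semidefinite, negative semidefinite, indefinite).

The symmetric matrix of Q is A = [[-1, 0, 0], [0, -14, 8], [0, 8, -5]].
Leading principal minors: Δ_1 = -1, Δ_2 = 14, Δ_3 = -6.
The signs alternate starting with Δ_1 < 0, so by Sylvester's criterion Q is negative definite.

negative definite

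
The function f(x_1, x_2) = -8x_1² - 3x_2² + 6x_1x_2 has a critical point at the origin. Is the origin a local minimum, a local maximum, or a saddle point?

local maximum

The Hessian at the origin is H = [[-16, 6], [6, -6]].
det H = -16·-6 − (6)² = 60 > 0 and H[1,1] = -16 < 0, so H is negative definite.
Therefore the origin is a local maximum.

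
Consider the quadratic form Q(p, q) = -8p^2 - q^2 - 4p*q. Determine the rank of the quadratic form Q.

2

The symmetric matrix is A = [[-8, -2], [-2, -1]].
Congruent diagonalization of A (simultaneous row and column reduction) yields pivots -8, -1/2.
Counting signs: 2 negative.
The rank is the number of nonzero pivots: 2.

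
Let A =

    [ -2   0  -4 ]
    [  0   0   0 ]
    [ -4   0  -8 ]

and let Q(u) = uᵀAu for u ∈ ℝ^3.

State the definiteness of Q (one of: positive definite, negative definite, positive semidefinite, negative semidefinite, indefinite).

Congruent diagonalization of A (simultaneous row and column reduction) yields pivots -2, 0, 0.
That gives 1 negative, 2 zero pivots.
Hence Q is negative semidefinite.

negative semidefinite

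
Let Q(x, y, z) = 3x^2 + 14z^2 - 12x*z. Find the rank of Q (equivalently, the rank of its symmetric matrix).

The associated matrix is A = [[3, 0, -6], [0, 0, 0], [-6, 0, 14]].
Congruent diagonalization of A (simultaneous row and column reduction) yields pivots 3, 0, 2.
So there are 2 positive, 1 zero pivots.
The rank is the number of nonzero pivots: 2.

2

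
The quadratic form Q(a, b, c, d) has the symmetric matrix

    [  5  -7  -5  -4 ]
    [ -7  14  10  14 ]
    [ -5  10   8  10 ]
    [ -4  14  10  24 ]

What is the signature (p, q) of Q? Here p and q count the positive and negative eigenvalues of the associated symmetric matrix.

(4, 0)

Symmetric row and column elimination reduces A to a congruent diagonal form with pivots 5, 21/5, 6/7, 4.
So there are 4 positive pivots.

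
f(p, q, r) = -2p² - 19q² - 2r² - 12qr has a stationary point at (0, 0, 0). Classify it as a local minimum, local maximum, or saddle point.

local maximum

The Hessian at the origin is H = [[-4, 0, 0], [0, -38, -12], [0, -12, -4]].
Applying the same elementary operations to the rows and columns of H produces a congruent diagonal matrix with entries -4, -38, -4/19.
That gives 3 negative pivots.
H is negative definite, so the origin is a strict local maximum.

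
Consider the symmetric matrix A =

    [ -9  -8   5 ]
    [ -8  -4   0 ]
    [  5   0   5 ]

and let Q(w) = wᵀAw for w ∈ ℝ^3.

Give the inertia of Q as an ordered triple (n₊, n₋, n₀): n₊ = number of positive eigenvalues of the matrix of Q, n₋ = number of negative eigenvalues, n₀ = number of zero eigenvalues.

Congruent diagonalization of A (simultaneous row and column reduction) yields pivots -9, 28/9, 10/7.
That gives 2 positive, 1 negative pivots.

(2, 1, 0)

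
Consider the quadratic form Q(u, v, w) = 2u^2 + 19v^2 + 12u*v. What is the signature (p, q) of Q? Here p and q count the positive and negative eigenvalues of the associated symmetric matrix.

Write A = [[2, 6, 0], [6, 19, 0], [0, 0, 0]].
Congruent diagonalization of A (simultaneous row and column reduction) yields pivots 2, 1, 0.
That gives 2 positive, 1 zero pivots.

(2, 0)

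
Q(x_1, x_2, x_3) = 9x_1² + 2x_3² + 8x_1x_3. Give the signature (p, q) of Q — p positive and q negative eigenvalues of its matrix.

(2, 0)

Write A = [[9, 0, 4], [0, 0, 0], [4, 0, 2]].
Symmetric row and column elimination reduces A to a congruent diagonal form with pivots 9, 0, 2/9.
Counting signs: 2 positive, 1 zero.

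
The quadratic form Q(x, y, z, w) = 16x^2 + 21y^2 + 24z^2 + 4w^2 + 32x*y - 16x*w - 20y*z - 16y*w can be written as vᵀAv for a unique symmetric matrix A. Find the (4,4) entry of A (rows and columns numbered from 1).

The coefficient of w^2 in Q is 4, and that is exactly A[4,4].

4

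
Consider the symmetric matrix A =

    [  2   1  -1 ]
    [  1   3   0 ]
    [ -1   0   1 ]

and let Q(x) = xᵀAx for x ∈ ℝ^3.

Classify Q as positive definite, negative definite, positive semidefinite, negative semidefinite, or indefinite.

positive definite

Symmetric row and column elimination reduces A to a congruent diagonal form with pivots 2, 5/2, 2/5.
That gives 3 positive pivots.
Hence Q is positive definite.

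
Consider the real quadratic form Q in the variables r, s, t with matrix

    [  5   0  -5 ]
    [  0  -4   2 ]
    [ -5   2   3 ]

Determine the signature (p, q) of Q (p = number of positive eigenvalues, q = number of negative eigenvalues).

(1, 2)

An LDLᵀ factorisation of A has diagonal entries 5, -4, -1.
That gives 1 positive, 2 negative pivots.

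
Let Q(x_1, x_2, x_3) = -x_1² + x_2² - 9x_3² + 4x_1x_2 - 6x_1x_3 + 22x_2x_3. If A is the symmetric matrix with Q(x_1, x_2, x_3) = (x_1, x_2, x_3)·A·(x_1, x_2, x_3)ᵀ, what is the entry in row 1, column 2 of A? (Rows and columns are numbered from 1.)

The coefficient of x_1·x_2 in Q is 4. For a symmetric A this equals A[1,2] + A[2,1] = 2·A[1,2].
So A[1,2] = 4/2 = 2.

2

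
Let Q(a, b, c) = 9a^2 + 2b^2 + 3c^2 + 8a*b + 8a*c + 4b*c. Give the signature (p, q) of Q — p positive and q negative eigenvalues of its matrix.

(3, 0)

The associated matrix is A = [[9, 4, 4], [4, 2, 2], [4, 2, 3]].
Row-reducing A symmetrically gives the diagonal entries 9, 2/9, 1.
That gives 3 positive pivots.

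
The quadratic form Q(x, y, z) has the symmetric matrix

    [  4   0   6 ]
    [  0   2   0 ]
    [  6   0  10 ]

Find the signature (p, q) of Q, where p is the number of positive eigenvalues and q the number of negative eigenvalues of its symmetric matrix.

(3, 0)

Symmetric row and column elimination reduces A to a congruent diagonal form with pivots 4, 2, 1.
Counting signs: 3 positive.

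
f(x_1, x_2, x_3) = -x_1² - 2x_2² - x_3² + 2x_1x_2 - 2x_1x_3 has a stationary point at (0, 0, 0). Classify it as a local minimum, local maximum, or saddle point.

saddle point

The Hessian at the origin is H = [[-2, 2, -2], [2, -4, 0], [-2, 0, -2]].
Row-reducing H symmetrically gives the diagonal entries -2, -2, 2.
So there are 1 positive, 2 negative pivots.
H is indefinite, so the origin is a saddle point.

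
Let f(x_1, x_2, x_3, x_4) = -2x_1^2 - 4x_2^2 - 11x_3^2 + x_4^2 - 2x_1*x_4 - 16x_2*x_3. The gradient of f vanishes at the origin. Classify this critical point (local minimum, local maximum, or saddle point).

The Hessian at the origin is H = [[-4, 0, 0, -2], [0, -8, -16, 0], [0, -16, -22, 0], [-2, 0, 0, 2]].
Symmetric row and column elimination reduces H to a congruent diagonal form with pivots -4, -8, 10, 3.
So there are 2 positive, 2 negative pivots.
H is indefinite, so the origin is a saddle point.

saddle point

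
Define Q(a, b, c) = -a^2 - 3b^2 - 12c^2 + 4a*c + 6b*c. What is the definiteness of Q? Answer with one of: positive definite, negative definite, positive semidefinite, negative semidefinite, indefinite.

The symmetric matrix of Q is A = [[-1, 0, 2], [0, -3, 3], [2, 3, -12]].
Leading principal minors: Δ_1 = -1, Δ_2 = 3, Δ_3 = -15.
The signs alternate starting with Δ_1 < 0, so by Sylvester's criterion Q is negative definite.

negative definite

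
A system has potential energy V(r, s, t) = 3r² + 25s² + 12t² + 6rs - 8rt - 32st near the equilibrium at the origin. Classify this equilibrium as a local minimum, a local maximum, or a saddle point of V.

local minimum

The Hessian at the origin is H = [[6, 6, -8], [6, 50, -32], [-8, -32, 24]].
Symmetric row and column elimination reduces H to a congruent diagonal form with pivots 6, 44, 8/33.
Counting signs: 3 positive.
H is positive definite, so the origin is a strict local minimum.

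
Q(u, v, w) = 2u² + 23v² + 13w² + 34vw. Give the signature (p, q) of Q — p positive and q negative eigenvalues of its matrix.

(3, 0)

The associated matrix is A = [[2, 0, 0], [0, 23, 17], [0, 17, 13]].
Row-reducing A symmetrically gives the diagonal entries 2, 23, 10/23.
So there are 3 positive pivots.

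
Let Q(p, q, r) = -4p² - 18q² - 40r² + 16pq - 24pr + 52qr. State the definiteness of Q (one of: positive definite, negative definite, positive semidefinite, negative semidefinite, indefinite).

The symmetric matrix is A = [[-4, 8, -12], [8, -18, 26], [-12, 26, -40]].
Congruent diagonalization of A (simultaneous row and column reduction) yields pivots -4, -2, -2.
That gives 3 negative pivots.
Hence Q is negative definite.

negative definite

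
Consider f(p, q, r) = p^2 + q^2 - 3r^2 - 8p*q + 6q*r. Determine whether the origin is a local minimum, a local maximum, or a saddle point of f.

saddle point

The Hessian at the origin is H = [[2, -8, 0], [-8, 2, 6], [0, 6, -6]].
Applying the same elementary operations to the rows and columns of H produces a congruent diagonal matrix with entries 2, -30, -24/5.
Counting signs: 1 positive, 2 negative.
H is indefinite, so the origin is a saddle point.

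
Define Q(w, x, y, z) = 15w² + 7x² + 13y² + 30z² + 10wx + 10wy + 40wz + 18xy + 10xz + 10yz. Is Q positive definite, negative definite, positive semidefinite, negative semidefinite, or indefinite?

positive definite

The symmetric matrix of Q is A = [[15, 5, 5, 20], [5, 7, 9, 5], [5, 9, 13, 5], [20, 5, 5, 30]].
Leading principal minors: Δ_1 = 15, Δ_2 = 80, Δ_3 = 100, Δ_4 = 250.
All leading principal minors are positive, so by Sylvester's criterion Q is positive definite.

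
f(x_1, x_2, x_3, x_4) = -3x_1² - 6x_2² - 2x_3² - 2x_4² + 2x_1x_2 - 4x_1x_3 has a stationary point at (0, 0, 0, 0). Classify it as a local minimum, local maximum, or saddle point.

The Hessian at the origin is H = [[-6, 2, -4, 0], [2, -12, 0, 0], [-4, 0, -4, 0], [0, 0, 0, -4]].
Applying the same elementary operations to the rows and columns of H produces a congruent diagonal matrix with entries -6, -34/3, -20/17, -4.
That gives 4 negative pivots.
H is negative definite, so the origin is a strict local maximum.

local maximum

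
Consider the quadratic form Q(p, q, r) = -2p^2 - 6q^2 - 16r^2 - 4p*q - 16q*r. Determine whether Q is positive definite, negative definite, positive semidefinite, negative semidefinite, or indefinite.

Write A = [[-2, -2, 0], [-2, -6, -8], [0, -8, -16]].
Symmetric row and column elimination reduces A to a congruent diagonal form with pivots -2, -4, 0.
Counting signs: 2 negative, 1 zero.
Hence Q is negative semidefinite.

negative semidefinite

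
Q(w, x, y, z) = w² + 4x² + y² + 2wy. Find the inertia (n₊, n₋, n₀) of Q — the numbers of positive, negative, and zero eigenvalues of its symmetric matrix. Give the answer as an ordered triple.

(2, 0, 2)

The symmetric matrix is A = [[1, 0, 1, 0], [0, 4, 0, 0], [1, 0, 1, 0], [0, 0, 0, 0]].
Applying the same elementary operations to the rows and columns of A produces a congruent diagonal matrix with entries 1, 4, 0, 0.
So there are 2 positive, 2 zero pivots.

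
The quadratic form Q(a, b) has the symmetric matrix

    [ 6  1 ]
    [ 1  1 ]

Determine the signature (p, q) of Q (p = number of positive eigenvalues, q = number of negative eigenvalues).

(2, 0)

Symmetric row and column elimination reduces A to a congruent diagonal form with pivots 6, 5/6.
That gives 2 positive pivots.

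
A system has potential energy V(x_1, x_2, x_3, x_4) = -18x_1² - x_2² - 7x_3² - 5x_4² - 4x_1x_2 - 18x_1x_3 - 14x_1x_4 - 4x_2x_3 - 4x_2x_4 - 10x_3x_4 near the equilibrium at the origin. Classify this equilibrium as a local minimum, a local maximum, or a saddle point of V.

local maximum

The Hessian at the origin is H = [[-36, -4, -18, -14], [-4, -2, -4, -4], [-18, -4, -14, -10], [-14, -4, -10, -10]].
Symmetric row and column elimination reduces H to a congruent diagonal form with pivots -36, -14/9, -17/7, -12/17.
Counting signs: 4 negative.
H is negative definite, so the origin is a strict local maximum.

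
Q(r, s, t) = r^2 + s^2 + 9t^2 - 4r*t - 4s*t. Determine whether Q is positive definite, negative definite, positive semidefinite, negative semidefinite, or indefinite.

positive definite

The symmetric matrix of Q is A = [[1, 0, -2], [0, 1, -2], [-2, -2, 9]].
Leading principal minors: Δ_1 = 1, Δ_2 = 1, Δ_3 = 1.
All leading principal minors are positive, so by Sylvester's criterion Q is positive definite.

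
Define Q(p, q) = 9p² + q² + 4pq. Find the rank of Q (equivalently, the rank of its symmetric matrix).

The symmetric matrix is A = [[9, 2], [2, 1]].
An LDLᵀ factorisation of A has diagonal entries 9, 5/9.
So there are 2 positive pivots.
The rank is the number of nonzero pivots: 2.

2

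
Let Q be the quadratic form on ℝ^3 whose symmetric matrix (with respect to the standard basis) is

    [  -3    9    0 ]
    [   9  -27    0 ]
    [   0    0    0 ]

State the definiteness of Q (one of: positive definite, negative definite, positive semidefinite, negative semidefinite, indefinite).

negative semidefinite

Row-reducing A symmetrically gives the diagonal entries -3, 0, 0.
So there are 1 negative, 2 zero pivots.
Hence Q is negative semidefinite.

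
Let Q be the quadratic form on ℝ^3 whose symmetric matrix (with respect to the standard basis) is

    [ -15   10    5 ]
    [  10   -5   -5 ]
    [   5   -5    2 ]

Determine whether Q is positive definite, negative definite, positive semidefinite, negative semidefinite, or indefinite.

indefinite

Applying the same elementary operations to the rows and columns of A produces a congruent diagonal matrix with entries -15, 5/3, 2.
Counting signs: 2 positive, 1 negative.
Hence Q is indefinite.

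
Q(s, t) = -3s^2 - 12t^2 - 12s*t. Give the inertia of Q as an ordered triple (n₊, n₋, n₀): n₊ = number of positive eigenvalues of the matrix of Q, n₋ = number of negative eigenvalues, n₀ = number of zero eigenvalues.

The symmetric matrix is A = [[-3, -6], [-6, -12]].
Symmetric row and column elimination reduces A to a congruent diagonal form with pivots -3, 0.
So there are 1 negative, 1 zero pivots.

(0, 1, 1)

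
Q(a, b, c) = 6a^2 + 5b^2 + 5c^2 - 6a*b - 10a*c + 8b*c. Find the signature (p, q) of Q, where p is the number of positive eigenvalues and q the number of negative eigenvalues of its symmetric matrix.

Write A = [[6, -3, -5], [-3, 5, 4], [-5, 4, 5]].
Symmetric row and column elimination reduces A to a congruent diagonal form with pivots 6, 7/2, 4/21.
So there are 3 positive pivots.

(3, 0)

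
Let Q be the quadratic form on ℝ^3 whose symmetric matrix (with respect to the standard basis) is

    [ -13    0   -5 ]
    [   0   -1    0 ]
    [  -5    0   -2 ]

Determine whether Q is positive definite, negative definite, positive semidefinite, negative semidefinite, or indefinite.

negative definite

Applying the same elementary operations to the rows and columns of A produces a congruent diagonal matrix with entries -13, -1, -1/13.
That gives 3 negative pivots.
Hence Q is negative definite.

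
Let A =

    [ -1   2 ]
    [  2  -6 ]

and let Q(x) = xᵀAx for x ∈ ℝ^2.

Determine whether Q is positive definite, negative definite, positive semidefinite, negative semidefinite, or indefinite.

Symmetric row and column elimination reduces A to a congruent diagonal form with pivots -1, -2.
So there are 2 negative pivots.
Hence Q is negative definite.

negative definite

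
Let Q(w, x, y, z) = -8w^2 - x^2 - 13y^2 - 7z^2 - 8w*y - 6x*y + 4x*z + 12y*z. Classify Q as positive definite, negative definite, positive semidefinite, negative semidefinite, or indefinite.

The symmetric matrix of Q is A = [[-8, 0, -4, 0], [0, -1, -3, 2], [-4, -3, -13, 6], [0, 2, 6, -7]].
Leading principal minors: Δ_1 = -8, Δ_2 = 8, Δ_3 = -16, Δ_4 = 48.
The signs alternate starting with Δ_1 < 0, so by Sylvester's criterion Q is negative definite.

negative definite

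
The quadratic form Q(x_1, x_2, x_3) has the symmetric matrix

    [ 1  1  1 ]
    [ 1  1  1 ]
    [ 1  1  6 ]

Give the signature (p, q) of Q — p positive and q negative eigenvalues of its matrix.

(2, 0)

Congruent diagonalization of A (simultaneous row and column reduction) yields pivots 1, 0, 5.
Counting signs: 2 positive, 1 zero.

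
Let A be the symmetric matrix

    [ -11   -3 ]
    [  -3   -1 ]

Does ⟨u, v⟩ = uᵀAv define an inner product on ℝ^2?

no

An LDLᵀ factorisation of A has diagonal entries -11, -2/11.
So there are 2 negative pivots.
Hence Q is negative definite.
⟨·,·⟩ is an inner product exactly when A is positive definite.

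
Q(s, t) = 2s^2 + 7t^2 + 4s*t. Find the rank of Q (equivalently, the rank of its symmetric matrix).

The symmetric matrix is A = [[2, 2], [2, 7]].
Symmetric row and column elimination reduces A to a congruent diagonal form with pivots 2, 5.
That gives 2 positive pivots.
The rank is the number of nonzero pivots: 2.

2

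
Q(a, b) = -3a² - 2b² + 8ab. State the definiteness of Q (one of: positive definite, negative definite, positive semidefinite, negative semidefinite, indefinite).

The symmetric matrix of Q is [[-3, 4], [4, -2]].
For the 2×2 matrix [[-3, 4], [4, -2]]: det = -3·-2 − (4)² = -10, trace = -5.
det < 0 so the eigenvalues have opposite signs; the form is indefinite.

indefinite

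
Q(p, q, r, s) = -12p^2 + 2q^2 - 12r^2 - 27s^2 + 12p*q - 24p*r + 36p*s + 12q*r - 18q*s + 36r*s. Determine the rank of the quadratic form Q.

Write A = [[-12, 6, -12, 18], [6, 2, 6, -9], [-12, 6, -12, 18], [18, -9, 18, -27]].
Congruent diagonalization of A (simultaneous row and column reduction) yields pivots -12, 5, 0, 0.
Counting signs: 1 positive, 1 negative, 2 zero.
The rank is the number of nonzero pivots: 2.

2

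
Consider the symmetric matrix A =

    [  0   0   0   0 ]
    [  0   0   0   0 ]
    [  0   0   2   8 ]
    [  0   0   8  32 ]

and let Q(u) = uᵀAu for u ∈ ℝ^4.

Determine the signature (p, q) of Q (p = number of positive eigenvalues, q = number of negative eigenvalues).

(1, 0)

Congruent diagonalization of A (simultaneous row and column reduction) yields pivots 0, 0, 2, 0.
So there are 1 positive, 3 zero pivots.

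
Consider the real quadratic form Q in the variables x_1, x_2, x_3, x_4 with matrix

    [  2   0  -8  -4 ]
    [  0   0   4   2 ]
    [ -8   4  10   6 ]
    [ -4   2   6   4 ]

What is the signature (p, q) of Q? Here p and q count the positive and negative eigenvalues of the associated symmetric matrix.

(3, 1)

By Sylvester's law of inertia any congruent diagonalization of A has 3 positive, 1 negative and 0 zero entries.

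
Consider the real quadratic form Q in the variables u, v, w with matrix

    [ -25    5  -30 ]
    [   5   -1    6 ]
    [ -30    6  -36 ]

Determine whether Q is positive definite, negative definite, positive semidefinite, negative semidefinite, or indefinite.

negative semidefinite

Applying the same elementary operations to the rows and columns of A produces a congruent diagonal matrix with entries -25, 0, 0.
So there are 1 negative, 2 zero pivots.
Hence Q is negative semidefinite.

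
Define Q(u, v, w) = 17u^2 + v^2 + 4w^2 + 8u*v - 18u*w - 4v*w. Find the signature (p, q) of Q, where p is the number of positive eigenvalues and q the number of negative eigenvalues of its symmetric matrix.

Write A = [[17, 4, -9], [4, 1, -2], [-9, -2, 4]].
Symmetric row and column elimination reduces A to a congruent diagonal form with pivots 17, 1/17, -1.
So there are 2 positive, 1 negative pivots.

(2, 1)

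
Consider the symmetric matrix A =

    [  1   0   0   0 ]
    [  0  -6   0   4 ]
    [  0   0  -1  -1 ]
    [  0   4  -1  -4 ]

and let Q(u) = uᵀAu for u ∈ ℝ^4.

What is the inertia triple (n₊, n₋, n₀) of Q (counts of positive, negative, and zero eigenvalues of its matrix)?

(1, 3, 0)

Symmetric row and column elimination reduces A to a congruent diagonal form with pivots 1, -6, -1, -1/3.
Counting signs: 1 positive, 3 negative.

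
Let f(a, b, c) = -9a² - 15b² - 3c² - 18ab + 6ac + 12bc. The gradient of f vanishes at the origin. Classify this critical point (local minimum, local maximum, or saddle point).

The Hessian at the origin is H = [[-18, -18, 6], [-18, -30, 12], [6, 12, -6]].
An LDLᵀ factorisation of H has diagonal entries -18, -12, -1.
So there are 3 negative pivots.
H is negative definite, so the origin is a strict local maximum.

local maximum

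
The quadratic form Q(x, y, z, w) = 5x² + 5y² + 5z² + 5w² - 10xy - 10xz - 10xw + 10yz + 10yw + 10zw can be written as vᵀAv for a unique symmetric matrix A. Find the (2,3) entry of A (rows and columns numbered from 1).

The coefficient of y·z in Q is 10. For a symmetric A this equals A[2,3] + A[3,2] = 2·A[2,3].
So A[2,3] = 10/2 = 5.

5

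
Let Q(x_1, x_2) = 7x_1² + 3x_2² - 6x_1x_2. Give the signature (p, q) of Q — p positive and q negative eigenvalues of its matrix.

(2, 0)

Write A = [[7, -3], [-3, 3]].
Symmetric row and column elimination reduces A to a congruent diagonal form with pivots 7, 12/7.
That gives 2 positive pivots.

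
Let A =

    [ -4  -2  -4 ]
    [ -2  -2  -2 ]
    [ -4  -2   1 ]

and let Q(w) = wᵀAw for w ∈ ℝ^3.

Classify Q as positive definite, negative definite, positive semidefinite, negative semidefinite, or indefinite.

indefinite

Symmetric row and column elimination reduces A to a congruent diagonal form with pivots -4, -1, 5.
Counting signs: 1 positive, 2 negative.
Hence Q is indefinite.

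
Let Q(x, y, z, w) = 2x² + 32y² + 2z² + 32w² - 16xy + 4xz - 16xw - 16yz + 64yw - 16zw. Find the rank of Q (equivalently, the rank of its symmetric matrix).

1

The associated matrix is A = [[2, -8, 2, -8], [-8, 32, -8, 32], [2, -8, 2, -8], [-8, 32, -8, 32]].
Row-reducing A symmetrically gives the diagonal entries 2, 0, 0, 0.
Counting signs: 1 positive, 3 zero.
The rank is the number of nonzero pivots: 1.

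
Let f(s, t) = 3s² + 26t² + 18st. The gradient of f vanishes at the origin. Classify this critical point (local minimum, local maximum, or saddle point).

saddle point

The Hessian at the origin is H = [[6, 18], [18, 52]].
det H = 6·52 − (18)² = -12 < 0, so H is indefinite.
Therefore the origin is a saddle point.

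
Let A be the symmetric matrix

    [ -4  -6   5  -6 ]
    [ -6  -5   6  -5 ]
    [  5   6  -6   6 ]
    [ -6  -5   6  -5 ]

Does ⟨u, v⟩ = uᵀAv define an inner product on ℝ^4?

no

Symmetric row and column elimination reduces A to a congruent diagonal form with pivots -4, 4, -5/16, 0.
So there are 1 positive, 2 negative, 1 zero pivots.
Hence Q is indefinite.
⟨·,·⟩ is an inner product exactly when A is positive definite.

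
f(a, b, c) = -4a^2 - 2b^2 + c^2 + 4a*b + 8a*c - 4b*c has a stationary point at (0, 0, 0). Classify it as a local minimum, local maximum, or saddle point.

saddle point

The Hessian at the origin is H = [[-8, 4, 8], [4, -4, -4], [8, -4, 2]].
Congruent diagonalization of H (simultaneous row and column reduction) yields pivots -8, -2, 10.
Counting signs: 1 positive, 2 negative.
H is indefinite, so the origin is a saddle point.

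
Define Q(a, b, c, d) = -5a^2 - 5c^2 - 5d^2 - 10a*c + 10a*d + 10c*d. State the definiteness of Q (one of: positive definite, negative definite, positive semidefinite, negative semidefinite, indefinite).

negative semidefinite

The symmetric matrix is A = [[-5, 0, -5, 5], [0, 0, 0, 0], [-5, 0, -5, 5], [5, 0, 5, -5]].
Symmetric row and column elimination reduces A to a congruent diagonal form with pivots -5, 0, 0, 0.
That gives 1 negative, 3 zero pivots.
Hence Q is negative semidefinite.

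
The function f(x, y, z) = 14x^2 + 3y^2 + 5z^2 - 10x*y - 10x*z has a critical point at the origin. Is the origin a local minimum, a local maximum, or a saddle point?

local minimum

The Hessian at the origin is H = [[28, -10, -10], [-10, 6, 0], [-10, 0, 10]].
Row-reducing H symmetrically gives the diagonal entries 28, 17/7, 20/17.
Counting signs: 3 positive.
H is positive definite, so the origin is a strict local minimum.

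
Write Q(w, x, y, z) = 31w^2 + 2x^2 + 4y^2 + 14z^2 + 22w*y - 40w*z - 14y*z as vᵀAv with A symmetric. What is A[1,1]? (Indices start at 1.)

31

The coefficient of w^2 in Q is 31, and that is exactly A[1,1].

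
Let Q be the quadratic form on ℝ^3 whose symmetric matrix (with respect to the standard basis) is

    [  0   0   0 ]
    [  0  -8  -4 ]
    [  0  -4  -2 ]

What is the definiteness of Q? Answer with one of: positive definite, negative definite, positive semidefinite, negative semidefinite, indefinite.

negative semidefinite

Row-reducing A symmetrically gives the diagonal entries 0, -8, 0.
That gives 1 negative, 2 zero pivots.
Hence Q is negative semidefinite.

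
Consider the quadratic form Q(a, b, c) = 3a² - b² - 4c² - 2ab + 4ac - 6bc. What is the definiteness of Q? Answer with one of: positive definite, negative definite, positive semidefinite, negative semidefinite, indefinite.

The associated matrix is A = [[3, -1, 2], [-1, -1, -3], [2, -3, -4]].
Symmetric row and column elimination reduces A to a congruent diagonal form with pivots 3, -4/3, -5/4.
Counting signs: 1 positive, 2 negative.
Hence Q is indefinite.

indefinite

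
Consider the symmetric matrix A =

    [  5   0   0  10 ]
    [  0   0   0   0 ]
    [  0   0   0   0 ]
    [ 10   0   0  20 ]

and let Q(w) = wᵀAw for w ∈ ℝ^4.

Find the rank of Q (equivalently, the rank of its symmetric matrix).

1

Symmetric row and column elimination reduces A to a congruent diagonal form with pivots 5, 0, 0, 0.
Counting signs: 1 positive, 3 zero.
The rank is the number of nonzero pivots: 1.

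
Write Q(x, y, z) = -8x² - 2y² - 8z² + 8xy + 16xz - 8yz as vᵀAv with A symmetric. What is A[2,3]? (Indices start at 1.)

-4

The coefficient of y·z in Q is -8. For a symmetric A this equals A[2,3] + A[3,2] = 2·A[2,3].
So A[2,3] = -8/2 = -4.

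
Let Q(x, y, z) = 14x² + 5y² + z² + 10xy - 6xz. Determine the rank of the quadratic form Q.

Write A = [[14, 5, -3], [5, 5, 0], [-3, 0, 1]].
Applying the same elementary operations to the rows and columns of A produces a congruent diagonal matrix with entries 14, 45/14, 0.
Counting signs: 2 positive, 1 zero.
The rank is the number of nonzero pivots: 2.

2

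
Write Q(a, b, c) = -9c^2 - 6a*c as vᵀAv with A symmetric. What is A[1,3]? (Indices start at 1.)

-3

The coefficient of a·c in Q is -6. For a symmetric A this equals A[1,3] + A[3,1] = 2·A[1,3].
So A[1,3] = -6/2 = -3.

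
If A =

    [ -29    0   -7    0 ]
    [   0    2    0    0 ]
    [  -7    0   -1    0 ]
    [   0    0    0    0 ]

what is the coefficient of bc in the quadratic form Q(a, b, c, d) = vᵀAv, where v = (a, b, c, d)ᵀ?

The coefficient of bc is A[2,3] + A[3,2] = 2·0 = 0.

0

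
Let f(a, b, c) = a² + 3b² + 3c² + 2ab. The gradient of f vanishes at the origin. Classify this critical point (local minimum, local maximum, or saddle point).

local minimum

The Hessian at the origin is H = [[2, 2, 0], [2, 6, 0], [0, 0, 6]].
Symmetric row and column elimination reduces H to a congruent diagonal form with pivots 2, 4, 6.
That gives 3 positive pivots.
H is positive definite, so the origin is a strict local minimum.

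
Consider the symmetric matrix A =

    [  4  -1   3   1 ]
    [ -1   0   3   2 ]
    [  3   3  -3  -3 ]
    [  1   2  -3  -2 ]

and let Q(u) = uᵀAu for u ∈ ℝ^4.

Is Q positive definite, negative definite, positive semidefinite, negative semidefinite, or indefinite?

Symmetric row and column elimination reduces A to a congruent diagonal form with pivots 4, -1/4, 51, 6/17.
Counting signs: 3 positive, 1 negative.
Hence Q is indefinite.

indefinite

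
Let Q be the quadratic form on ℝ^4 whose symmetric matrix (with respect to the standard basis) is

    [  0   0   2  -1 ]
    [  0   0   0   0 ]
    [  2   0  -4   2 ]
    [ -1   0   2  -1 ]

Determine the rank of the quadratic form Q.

2

Row reduction of A gives 2 nonzero rows, so rank A = 2.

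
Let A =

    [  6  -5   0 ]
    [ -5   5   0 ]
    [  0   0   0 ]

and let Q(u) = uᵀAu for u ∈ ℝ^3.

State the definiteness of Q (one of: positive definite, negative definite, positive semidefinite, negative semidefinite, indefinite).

positive semidefinite

Row-reducing A symmetrically gives the diagonal entries 6, 5/6, 0.
Counting signs: 2 positive, 1 zero.
Hence Q is positive semidefinite.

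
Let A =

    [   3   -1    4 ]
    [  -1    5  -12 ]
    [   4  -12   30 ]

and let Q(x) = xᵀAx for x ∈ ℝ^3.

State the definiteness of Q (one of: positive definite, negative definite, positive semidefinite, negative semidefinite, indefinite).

Congruent diagonalization of A (simultaneous row and column reduction) yields pivots 3, 14/3, 2/7.
That gives 3 positive pivots.
Hence Q is positive definite.

positive definite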